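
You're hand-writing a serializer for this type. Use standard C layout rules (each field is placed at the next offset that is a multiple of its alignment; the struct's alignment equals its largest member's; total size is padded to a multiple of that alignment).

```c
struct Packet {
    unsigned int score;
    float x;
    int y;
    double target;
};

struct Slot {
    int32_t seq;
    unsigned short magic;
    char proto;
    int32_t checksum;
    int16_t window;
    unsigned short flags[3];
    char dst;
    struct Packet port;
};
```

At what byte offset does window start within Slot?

12

Packet: 0..4  score  (4B, 4-aligned); 4..8  x  (4B, 4-aligned); 8..12  y  (4B, 4-aligned); 12..16  -- padding (4B); 16..24  target  (8B, 8-aligned); sizeof = 24, alignof = 8
0..4  seq  (4B, 4-aligned)
4..6  magic  (2B, 2-aligned)
6..7  proto  (1B, 1-aligned)
7..8  -- padding (1B)
8..12  checksum  (4B, 4-aligned)
12..14  window  (2B, 2-aligned)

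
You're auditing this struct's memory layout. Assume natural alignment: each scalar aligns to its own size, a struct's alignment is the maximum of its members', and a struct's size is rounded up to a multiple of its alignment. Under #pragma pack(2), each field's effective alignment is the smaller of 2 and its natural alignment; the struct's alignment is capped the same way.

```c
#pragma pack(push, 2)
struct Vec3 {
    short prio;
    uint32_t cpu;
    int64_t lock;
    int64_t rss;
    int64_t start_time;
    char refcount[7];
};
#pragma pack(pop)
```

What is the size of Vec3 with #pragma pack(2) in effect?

0..2  prio  (2B, 2-aligned)
2..6  cpu  (4B, 2-aligned)
6..14  lock  (8B, 2-aligned)
14..22  rss  (8B, 2-aligned)
22..30  start_time  (8B, 2-aligned)
30..37  refcount  (7B, 1-aligned)
37..38  -- tail padding (1B)
sizeof = 38, alignof = 2

38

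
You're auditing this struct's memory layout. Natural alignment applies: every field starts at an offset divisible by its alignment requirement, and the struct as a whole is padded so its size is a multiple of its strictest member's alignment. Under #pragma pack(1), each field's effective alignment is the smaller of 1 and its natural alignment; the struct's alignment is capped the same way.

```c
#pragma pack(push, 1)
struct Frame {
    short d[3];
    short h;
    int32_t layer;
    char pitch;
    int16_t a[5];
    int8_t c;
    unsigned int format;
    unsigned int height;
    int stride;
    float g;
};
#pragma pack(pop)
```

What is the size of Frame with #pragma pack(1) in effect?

40

d at 0 (size 6, align 1) → ends 6
h at 6 (size 2, align 1) → ends 8
layer at 8 (size 4, align 1) → ends 12
pitch at 12 (size 1, align 1) → ends 13
a at 13 (size 10, align 1) → ends 23
c at 23 (size 1, align 1) → ends 24
format at 24 (size 4, align 1) → ends 28
height at 28 (size 4, align 1) → ends 32
stride at 32 (size 4, align 1) → ends 36
g at 36 (size 4, align 1) → ends 40
total 40 bytes, alignment 1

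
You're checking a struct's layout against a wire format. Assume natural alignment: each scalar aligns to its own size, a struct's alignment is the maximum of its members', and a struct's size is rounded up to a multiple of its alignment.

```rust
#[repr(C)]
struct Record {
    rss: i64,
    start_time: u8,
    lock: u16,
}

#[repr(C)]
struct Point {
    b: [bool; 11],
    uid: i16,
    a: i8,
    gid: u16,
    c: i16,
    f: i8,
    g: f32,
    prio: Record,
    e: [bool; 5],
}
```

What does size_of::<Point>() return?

56

Record: @0: rss [8B, align 8] → 8; @8: start_time [1B, align 1] → 9; +1 pad (align 2); @10: lock [2B, align 2] → 12; +4 tail pad (align 8); size 16, align 8
@0: b [11B, align 1] → 11
+1 pad (align 2)
@12: uid [2B, align 2] → 14
@14: a [1B, align 1] → 15
+1 pad (align 2)
@16: gid [2B, align 2] → 18
@18: c [2B, align 2] → 20
@20: f [1B, align 1] → 21
+3 pad (align 4)
@24: g [4B, align 4] → 28
+4 pad (align 8)
@32: prio [16B, align 8] → 48
@48: e [5B, align 1] → 53
+3 tail pad (align 8)
size 56, align 8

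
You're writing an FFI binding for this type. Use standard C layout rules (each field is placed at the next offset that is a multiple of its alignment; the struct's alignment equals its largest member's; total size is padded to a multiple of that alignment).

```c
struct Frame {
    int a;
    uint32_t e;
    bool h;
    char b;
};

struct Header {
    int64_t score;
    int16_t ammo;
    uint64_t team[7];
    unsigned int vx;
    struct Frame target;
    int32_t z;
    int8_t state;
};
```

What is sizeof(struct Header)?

Frame: 0..4  a  (4B, 4-aligned); 4..8  e  (4B, 4-aligned); 8..9  h  (1B, 1-aligned); 9..10  b  (1B, 1-aligned); 10..12  -- tail padding (2B); sizeof = 12, alignof = 4
0..8  score  (8B, 8-aligned)
8..10  ammo  (2B, 2-aligned)
10..16  -- padding (6B)
16..72  team  (56B, 8-aligned)
72..76  vx  (4B, 4-aligned)
76..88  target  (12B, 4-aligned)
88..92  z  (4B, 4-aligned)
92..93  state  (1B, 1-aligned)
93..96  -- tail padding (3B)
sizeof = 96, alignof = 8

96 bytes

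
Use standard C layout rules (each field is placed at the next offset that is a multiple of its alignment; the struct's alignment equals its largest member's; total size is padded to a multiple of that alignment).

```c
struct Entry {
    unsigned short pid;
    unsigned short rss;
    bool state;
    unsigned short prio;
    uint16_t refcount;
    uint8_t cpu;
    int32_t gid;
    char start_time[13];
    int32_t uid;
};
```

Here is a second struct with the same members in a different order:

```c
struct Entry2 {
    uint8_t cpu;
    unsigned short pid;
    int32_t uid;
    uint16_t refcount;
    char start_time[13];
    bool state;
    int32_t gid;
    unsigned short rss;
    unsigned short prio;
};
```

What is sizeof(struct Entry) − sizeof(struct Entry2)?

4

@0: pid [2B, align 2] → 2
@2: rss [2B, align 2] → 4
@4: state [1B, align 1] → 5
+1 pad (align 2)
@6: prio [2B, align 2] → 8
@8: refcount [2B, align 2] → 10
@10: cpu [1B, align 1] → 11
+1 pad (align 4)
@12: gid [4B, align 4] → 16
@16: start_time [13B, align 1] → 29
+3 pad (align 4)
@32: uid [4B, align 4] → 36
size 36, align 4
— Entry2 —
@0: cpu [1B, align 1] → 1
+1 pad (align 2)
@2: pid [2B, align 2] → 4
@4: uid [4B, align 4] → 8
@8: refcount [2B, align 2] → 10
@10: start_time [13B, align 1] → 23
@23: state [1B, align 1] → 24
@24: gid [4B, align 4] → 28
@28: rss [2B, align 2] → 30
@30: prio [2B, align 2] → 32
size 32, align 4
36 − 32 = 4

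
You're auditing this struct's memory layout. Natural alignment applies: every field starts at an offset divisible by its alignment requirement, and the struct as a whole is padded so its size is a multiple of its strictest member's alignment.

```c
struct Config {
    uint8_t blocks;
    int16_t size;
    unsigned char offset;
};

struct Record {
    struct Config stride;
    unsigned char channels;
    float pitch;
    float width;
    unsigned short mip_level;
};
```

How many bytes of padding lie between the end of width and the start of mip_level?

Config: blocks at 0 (size 1, align 1) → ends 1; pad 1 to align 2 for size; size at 2 (size 2, align 2) → ends 4; offset at 4 (size 1, align 1) → ends 5; tail pad 1 to reach multiple of 2; total 6 bytes, alignment 2
stride at 0 (size 6, align 2) → ends 6
channels at 6 (size 1, align 1) → ends 7
pad 1 to align 4 for pitch
pitch at 8 (size 4, align 4) → ends 12
width at 12 (size 4, align 4) → ends 16
mip_level at 16 (size 2, align 2) → ends 18

0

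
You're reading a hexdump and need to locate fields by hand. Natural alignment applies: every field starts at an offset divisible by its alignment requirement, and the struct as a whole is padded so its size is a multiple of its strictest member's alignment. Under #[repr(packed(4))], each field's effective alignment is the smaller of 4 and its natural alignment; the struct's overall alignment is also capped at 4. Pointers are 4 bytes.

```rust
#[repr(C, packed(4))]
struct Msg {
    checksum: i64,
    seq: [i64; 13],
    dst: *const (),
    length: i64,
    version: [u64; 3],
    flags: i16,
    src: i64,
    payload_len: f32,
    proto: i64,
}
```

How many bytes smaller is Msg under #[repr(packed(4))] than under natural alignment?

12

natural layout:
  checksum at 0 (size 8, align 8) → ends 8
  seq at 8 (size 104, align 8) → ends 112
  dst at 112 (size 4, align 4) → ends 116
  pad 4 to align 8 for length
  length at 120 (size 8, align 8) → ends 128
  version at 128 (size 24, align 8) → ends 152
  flags at 152 (size 2, align 2) → ends 154
  pad 6 to align 8 for src
  src at 160 (size 8, align 8) → ends 168
  payload_len at 168 (size 4, align 4) → ends 172
  pad 4 to align 8 for proto
  proto at 176 (size 8, align 8) → ends 184
  total 184 bytes, alignment 8
packed(4) layout:
  checksum at 0 (size 8, align 4) → ends 8
  seq at 8 (size 104, align 4) → ends 112
  dst at 112 (size 4, align 4) → ends 116
  length at 116 (size 8, align 4) → ends 124
  version at 124 (size 24, align 4) → ends 148
  flags at 148 (size 2, align 2) → ends 150
  pad 2 to align 4 for src
  src at 152 (size 8, align 4) → ends 160
  payload_len at 160 (size 4, align 4) → ends 164
  proto at 164 (size 8, align 4) → ends 172
  total 172 bytes, alignment 4
184 − 172 = 12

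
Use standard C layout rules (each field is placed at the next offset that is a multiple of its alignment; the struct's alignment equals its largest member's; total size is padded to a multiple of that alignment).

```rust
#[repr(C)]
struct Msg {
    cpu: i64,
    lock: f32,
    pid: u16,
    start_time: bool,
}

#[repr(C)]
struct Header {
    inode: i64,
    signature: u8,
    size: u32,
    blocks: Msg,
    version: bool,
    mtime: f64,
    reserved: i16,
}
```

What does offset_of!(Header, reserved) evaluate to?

Msg: 0..8  cpu  (8B, 8-aligned); 8..12  lock  (4B, 4-aligned); 12..14  pid  (2B, 2-aligned); 14..15  start_time  (1B, 1-aligned); 15..16  -- tail padding (1B); sizeof = 16, alignof = 8
0..8  inode  (8B, 8-aligned)
8..9  signature  (1B, 1-aligned)
9..12  -- padding (3B)
12..16  size  (4B, 4-aligned)
16..32  blocks  (16B, 8-aligned)
32..33  version  (1B, 1-aligned)
33..40  -- padding (7B)
40..48  mtime  (8B, 8-aligned)
48..50  reserved  (2B, 2-aligned)

48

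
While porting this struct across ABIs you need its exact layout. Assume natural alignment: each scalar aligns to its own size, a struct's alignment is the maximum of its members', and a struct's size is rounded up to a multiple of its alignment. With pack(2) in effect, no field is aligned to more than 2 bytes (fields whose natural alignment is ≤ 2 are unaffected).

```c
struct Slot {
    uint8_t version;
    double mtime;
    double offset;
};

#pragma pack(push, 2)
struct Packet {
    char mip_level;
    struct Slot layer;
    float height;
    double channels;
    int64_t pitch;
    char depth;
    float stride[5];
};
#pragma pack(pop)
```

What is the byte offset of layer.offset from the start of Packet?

Slot: version at 0 (size 1, align 1) → ends 1; pad 7 to align 8 for mtime; mtime at 8 (size 8, align 8) → ends 16; offset at 16 (size 8, align 8) → ends 24; total 24 bytes, alignment 8
mip_level at 0 (size 1, align 1) → ends 1
pad 1 to align 2 for layer
layer at 2 (size 24, align 2) → ends 26
within Slot: offset at 16
2 + 16 = 18

18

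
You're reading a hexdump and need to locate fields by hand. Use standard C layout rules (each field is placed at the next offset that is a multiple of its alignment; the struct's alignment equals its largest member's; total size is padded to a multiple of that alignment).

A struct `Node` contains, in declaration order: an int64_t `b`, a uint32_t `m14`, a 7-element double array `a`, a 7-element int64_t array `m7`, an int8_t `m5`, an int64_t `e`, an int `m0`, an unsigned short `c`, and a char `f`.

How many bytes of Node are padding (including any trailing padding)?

b at 0 (size 8, align 8) → ends 8
m14 at 8 (size 4, align 4) → ends 12
pad 4 to align 8 for a
a at 16 (size 56, align 8) → ends 72
m7 at 72 (size 56, align 8) → ends 128
m5 at 128 (size 1, align 1) → ends 129
pad 7 to align 8 for e
e at 136 (size 8, align 8) → ends 144
m0 at 144 (size 4, align 4) → ends 148
c at 148 (size 2, align 2) → ends 150
f at 150 (size 1, align 1) → ends 151
tail pad 1 to reach multiple of 8
total 152 bytes, alignment 8
data bytes 140, size 152 → padding 12

12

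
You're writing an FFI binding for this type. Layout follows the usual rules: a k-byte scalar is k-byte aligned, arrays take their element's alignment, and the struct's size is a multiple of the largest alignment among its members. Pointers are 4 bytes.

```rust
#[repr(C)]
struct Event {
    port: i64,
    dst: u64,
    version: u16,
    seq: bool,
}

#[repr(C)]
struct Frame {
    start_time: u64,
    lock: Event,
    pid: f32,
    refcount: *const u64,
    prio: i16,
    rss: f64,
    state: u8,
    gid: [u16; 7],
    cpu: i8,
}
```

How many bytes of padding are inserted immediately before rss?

6

Event: 0..8  port  (8B, 8-aligned); 8..16  dst  (8B, 8-aligned); 16..18  version  (2B, 2-aligned); 18..19  seq  (1B, 1-aligned); 19..24  -- tail padding (5B); sizeof = 24, alignof = 8
0..8  start_time  (8B, 8-aligned)
8..32  lock  (24B, 8-aligned)
32..36  pid  (4B, 4-aligned)
36..40  refcount  (4B, 4-aligned)
40..42  prio  (2B, 2-aligned)
42..48  -- padding (6B)
48..56  rss  (8B, 8-aligned)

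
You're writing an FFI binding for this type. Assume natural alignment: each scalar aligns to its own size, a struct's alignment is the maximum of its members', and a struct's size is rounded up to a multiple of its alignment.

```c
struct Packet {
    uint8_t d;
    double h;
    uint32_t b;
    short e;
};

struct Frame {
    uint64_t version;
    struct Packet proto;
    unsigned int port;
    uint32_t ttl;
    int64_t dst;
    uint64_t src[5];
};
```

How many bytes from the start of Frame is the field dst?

40

Packet: d at 0 (size 1, align 1) → ends 1; pad 7 to align 8 for h; h at 8 (size 8, align 8) → ends 16; b at 16 (size 4, align 4) → ends 20; e at 20 (size 2, align 2) → ends 22; tail pad 2 to reach multiple of 8; total 24 bytes, alignment 8
version at 0 (size 8, align 8) → ends 8
proto at 8 (size 24, align 8) → ends 32
port at 32 (size 4, align 4) → ends 36
ttl at 36 (size 4, align 4) → ends 40
dst at 40 (size 8, align 8) → ends 48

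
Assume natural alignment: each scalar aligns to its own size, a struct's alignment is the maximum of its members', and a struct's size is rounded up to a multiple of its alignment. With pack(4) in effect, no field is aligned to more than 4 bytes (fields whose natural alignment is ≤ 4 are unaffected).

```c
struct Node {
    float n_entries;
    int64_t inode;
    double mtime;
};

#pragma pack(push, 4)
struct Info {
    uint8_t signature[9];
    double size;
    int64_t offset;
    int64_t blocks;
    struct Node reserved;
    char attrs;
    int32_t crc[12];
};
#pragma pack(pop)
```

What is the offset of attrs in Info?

60

Node: @0: n_entries [4B, align 4] → 4; +4 pad (align 8); @8: inode [8B, align 8] → 16; @16: mtime [8B, align 8] → 24; size 24, align 8
@0: signature [9B, align 1] → 9
+3 pad (align 4)
@12: size [8B, align 4] → 20
@20: offset [8B, align 4] → 28
@28: blocks [8B, align 4] → 36
@36: reserved [24B, align 4] → 60
@60: attrs [1B, align 1] → 61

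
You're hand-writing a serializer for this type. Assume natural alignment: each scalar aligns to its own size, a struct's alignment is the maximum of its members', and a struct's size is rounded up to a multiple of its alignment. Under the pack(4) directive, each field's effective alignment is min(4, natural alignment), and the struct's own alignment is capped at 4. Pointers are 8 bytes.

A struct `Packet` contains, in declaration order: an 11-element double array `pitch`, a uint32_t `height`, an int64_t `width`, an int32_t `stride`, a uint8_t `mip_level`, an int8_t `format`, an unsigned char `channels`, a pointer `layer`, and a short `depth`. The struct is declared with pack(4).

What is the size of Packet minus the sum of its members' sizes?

3

@0: pitch [88B, align 4] → 88
@88: height [4B, align 4] → 92
@92: width [8B, align 4] → 100
@100: stride [4B, align 4] → 104
@104: mip_level [1B, align 1] → 105
@105: format [1B, align 1] → 106
@106: channels [1B, align 1] → 107
+1 pad (align 4)
@108: layer [8B, align 4] → 116
@116: depth [2B, align 2] → 118
+2 tail pad (align 4)
size 120, align 4
data bytes 117, size 120 → padding 3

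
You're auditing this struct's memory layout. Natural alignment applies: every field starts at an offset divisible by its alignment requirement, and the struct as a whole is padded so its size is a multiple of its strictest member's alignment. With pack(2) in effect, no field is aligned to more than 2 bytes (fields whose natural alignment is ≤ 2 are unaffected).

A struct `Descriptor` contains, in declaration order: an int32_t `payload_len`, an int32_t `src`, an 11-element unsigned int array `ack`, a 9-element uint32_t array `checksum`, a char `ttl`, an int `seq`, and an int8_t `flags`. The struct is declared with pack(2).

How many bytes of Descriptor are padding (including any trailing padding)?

@0: payload_len [4B, align 2] → 4
@4: src [4B, align 2] → 8
@8: ack [44B, align 2] → 52
@52: checksum [36B, align 2] → 88
@88: ttl [1B, align 1] → 89
+1 pad (align 2)
@90: seq [4B, align 2] → 94
@94: flags [1B, align 1] → 95
+1 tail pad (align 2)
size 96, align 2
data bytes 94, size 96 → padding 2

2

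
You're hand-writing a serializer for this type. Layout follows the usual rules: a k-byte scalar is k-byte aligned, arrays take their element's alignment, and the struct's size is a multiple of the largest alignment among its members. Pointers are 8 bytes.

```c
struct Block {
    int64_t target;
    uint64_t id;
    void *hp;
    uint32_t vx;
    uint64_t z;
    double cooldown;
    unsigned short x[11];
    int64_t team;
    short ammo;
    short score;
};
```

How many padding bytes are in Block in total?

10

0..8  target  (8B, 8-aligned)
8..16  id  (8B, 8-aligned)
16..24  hp  (8B, 8-aligned)
24..28  vx  (4B, 4-aligned)
28..32  -- padding (4B)
32..40  z  (8B, 8-aligned)
40..48  cooldown  (8B, 8-aligned)
48..70  x  (22B, 2-aligned)
70..72  -- padding (2B)
72..80  team  (8B, 8-aligned)
80..82  ammo  (2B, 2-aligned)
82..84  score  (2B, 2-aligned)
84..88  -- tail padding (4B)
sizeof = 88, alignof = 8
data bytes 78, size 88 → padding 10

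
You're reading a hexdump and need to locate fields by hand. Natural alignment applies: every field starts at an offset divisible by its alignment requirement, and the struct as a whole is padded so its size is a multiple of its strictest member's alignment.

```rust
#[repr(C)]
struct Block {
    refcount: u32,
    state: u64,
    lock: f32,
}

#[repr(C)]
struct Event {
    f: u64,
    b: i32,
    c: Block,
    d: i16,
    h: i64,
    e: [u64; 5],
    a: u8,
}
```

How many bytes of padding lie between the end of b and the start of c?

Block: 0..4  refcount  (4B, 4-aligned); 4..8  -- padding (4B); 8..16  state  (8B, 8-aligned); 16..20  lock  (4B, 4-aligned); 20..24  -- tail padding (4B); sizeof = 24, alignof = 8
0..8  f  (8B, 8-aligned)
8..12  b  (4B, 4-aligned)
12..16  -- padding (4B)
16..40  c  (24B, 8-aligned)

4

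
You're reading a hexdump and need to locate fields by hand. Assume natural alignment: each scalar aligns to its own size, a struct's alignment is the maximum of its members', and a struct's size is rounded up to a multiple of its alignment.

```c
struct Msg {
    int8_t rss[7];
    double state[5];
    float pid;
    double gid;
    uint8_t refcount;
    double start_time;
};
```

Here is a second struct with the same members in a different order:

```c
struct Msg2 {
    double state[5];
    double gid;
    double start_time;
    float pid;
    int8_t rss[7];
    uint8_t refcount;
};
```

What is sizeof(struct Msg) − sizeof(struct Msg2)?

8

rss at 0 (size 7, align 1) → ends 7
pad 1 to align 8 for state
state at 8 (size 40, align 8) → ends 48
pid at 48 (size 4, align 4) → ends 52
pad 4 to align 8 for gid
gid at 56 (size 8, align 8) → ends 64
refcount at 64 (size 1, align 1) → ends 65
pad 7 to align 8 for start_time
start_time at 72 (size 8, align 8) → ends 80
total 80 bytes, alignment 8
— Msg2 —
state at 0 (size 40, align 8) → ends 40
gid at 40 (size 8, align 8) → ends 48
start_time at 48 (size 8, align 8) → ends 56
pid at 56 (size 4, align 4) → ends 60
rss at 60 (size 7, align 1) → ends 67
refcount at 67 (size 1, align 1) → ends 68
tail pad 4 to reach multiple of 8
total 72 bytes, alignment 8
80 − 72 = 8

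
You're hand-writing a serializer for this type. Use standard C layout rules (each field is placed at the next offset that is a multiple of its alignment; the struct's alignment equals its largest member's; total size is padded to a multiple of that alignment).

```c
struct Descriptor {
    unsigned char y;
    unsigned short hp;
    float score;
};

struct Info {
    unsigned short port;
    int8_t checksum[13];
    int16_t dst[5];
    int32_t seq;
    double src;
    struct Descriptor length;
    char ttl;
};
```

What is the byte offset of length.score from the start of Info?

Descriptor: @0: y [1B, align 1] → 1; +1 pad (align 2); @2: hp [2B, align 2] → 4; @4: score [4B, align 4] → 8; size 8, align 4
@0: port [2B, align 2] → 2
@2: checksum [13B, align 1] → 15
+1 pad (align 2)
@16: dst [10B, align 2] → 26
+2 pad (align 4)
@28: seq [4B, align 4] → 32
@32: src [8B, align 8] → 40
@40: length [8B, align 4] → 48
within Descriptor: score at 4
40 + 4 = 44

44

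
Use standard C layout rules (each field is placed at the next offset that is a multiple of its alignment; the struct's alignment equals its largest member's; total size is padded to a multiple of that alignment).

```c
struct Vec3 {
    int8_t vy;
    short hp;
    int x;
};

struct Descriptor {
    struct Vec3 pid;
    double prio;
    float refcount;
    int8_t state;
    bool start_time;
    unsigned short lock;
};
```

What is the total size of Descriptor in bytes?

Vec3: 0..1  vy  (1B, 1-aligned); 1..2  -- padding (1B); 2..4  hp  (2B, 2-aligned); 4..8  x  (4B, 4-aligned); sizeof = 8, alignof = 4
0..8  pid  (8B, 4-aligned)
8..16  prio  (8B, 8-aligned)
16..20  refcount  (4B, 4-aligned)
20..21  state  (1B, 1-aligned)
21..22  start_time  (1B, 1-aligned)
22..24  lock  (2B, 2-aligned)
sizeof = 24, alignof = 8

24 bytes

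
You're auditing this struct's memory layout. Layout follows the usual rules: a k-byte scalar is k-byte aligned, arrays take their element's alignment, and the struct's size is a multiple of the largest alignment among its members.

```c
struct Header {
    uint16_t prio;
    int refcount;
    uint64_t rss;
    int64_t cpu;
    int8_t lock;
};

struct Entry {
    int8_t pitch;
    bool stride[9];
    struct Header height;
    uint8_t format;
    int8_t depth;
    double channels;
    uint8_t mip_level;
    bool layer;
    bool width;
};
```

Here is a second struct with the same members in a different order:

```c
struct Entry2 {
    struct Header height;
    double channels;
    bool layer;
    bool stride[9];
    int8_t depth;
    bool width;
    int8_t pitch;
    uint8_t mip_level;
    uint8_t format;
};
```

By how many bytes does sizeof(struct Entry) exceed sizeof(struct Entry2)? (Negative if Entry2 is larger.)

16

Header: 0..2  prio  (2B, 2-aligned); 2..4  -- padding (2B); 4..8  refcount  (4B, 4-aligned); 8..16  rss  (8B, 8-aligned); 16..24  cpu  (8B, 8-aligned); 24..25  lock  (1B, 1-aligned); 25..32  -- tail padding (7B); sizeof = 32, alignof = 8
0..1  pitch  (1B, 1-aligned)
1..10  stride  (9B, 1-aligned)
10..16  -- padding (6B)
16..48  height  (32B, 8-aligned)
48..49  format  (1B, 1-aligned)
49..50  depth  (1B, 1-aligned)
50..56  -- padding (6B)
56..64  channels  (8B, 8-aligned)
64..65  mip_level  (1B, 1-aligned)
65..66  layer  (1B, 1-aligned)
66..67  width  (1B, 1-aligned)
67..72  -- tail padding (5B)
sizeof = 72, alignof = 8
— Entry2 —
0..32  height  (32B, 8-aligned)
32..40  channels  (8B, 8-aligned)
40..41  layer  (1B, 1-aligned)
41..50  stride  (9B, 1-aligned)
50..51  depth  (1B, 1-aligned)
51..52  width  (1B, 1-aligned)
52..53  pitch  (1B, 1-aligned)
53..54  mip_level  (1B, 1-aligned)
54..55  format  (1B, 1-aligned)
55..56  -- tail padding (1B)
sizeof = 56, alignof = 8
72 − 56 = 16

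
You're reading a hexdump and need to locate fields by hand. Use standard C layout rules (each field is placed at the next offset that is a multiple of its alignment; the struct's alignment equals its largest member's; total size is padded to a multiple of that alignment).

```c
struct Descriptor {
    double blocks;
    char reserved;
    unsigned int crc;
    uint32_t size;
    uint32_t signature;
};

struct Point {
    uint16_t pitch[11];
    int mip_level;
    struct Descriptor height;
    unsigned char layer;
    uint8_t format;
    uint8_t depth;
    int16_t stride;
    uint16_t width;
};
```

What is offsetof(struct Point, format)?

57

Descriptor: @0: blocks [8B, align 8] → 8; @8: reserved [1B, align 1] → 9; +3 pad (align 4); @12: crc [4B, align 4] → 16; @16: size [4B, align 4] → 20; @20: signature [4B, align 4] → 24; size 24, align 8
@0: pitch [22B, align 2] → 22
+2 pad (align 4)
@24: mip_level [4B, align 4] → 28
+4 pad (align 8)
@32: height [24B, align 8] → 56
@56: layer [1B, align 1] → 57
@57: format [1B, align 1] → 58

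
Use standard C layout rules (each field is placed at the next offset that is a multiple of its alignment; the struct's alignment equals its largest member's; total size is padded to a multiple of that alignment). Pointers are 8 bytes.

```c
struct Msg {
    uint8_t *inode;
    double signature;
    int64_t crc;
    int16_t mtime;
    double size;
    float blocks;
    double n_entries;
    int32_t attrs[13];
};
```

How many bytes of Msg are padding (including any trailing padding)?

0..8  inode  (8B, 8-aligned)
8..16  signature  (8B, 8-aligned)
16..24  crc  (8B, 8-aligned)
24..26  mtime  (2B, 2-aligned)
26..32  -- padding (6B)
32..40  size  (8B, 8-aligned)
40..44  blocks  (4B, 4-aligned)
44..48  -- padding (4B)
48..56  n_entries  (8B, 8-aligned)
56..108  attrs  (52B, 4-aligned)
108..112  -- tail padding (4B)
sizeof = 112, alignof = 8
data bytes 98, size 112 → padding 14

14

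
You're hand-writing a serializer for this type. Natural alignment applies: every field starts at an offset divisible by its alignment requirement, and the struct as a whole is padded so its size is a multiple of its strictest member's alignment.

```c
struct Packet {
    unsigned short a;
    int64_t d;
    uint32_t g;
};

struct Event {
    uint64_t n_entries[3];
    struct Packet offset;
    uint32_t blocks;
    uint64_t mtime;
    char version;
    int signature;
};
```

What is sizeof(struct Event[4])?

288

Packet: 0..2  a  (2B, 2-aligned); 2..8  -- padding (6B); 8..16  d  (8B, 8-aligned); 16..20  g  (4B, 4-aligned); 20..24  -- tail padding (4B); sizeof = 24, alignof = 8
0..24  n_entries  (24B, 8-aligned)
24..48  offset  (24B, 8-aligned)
48..52  blocks  (4B, 4-aligned)
52..56  -- padding (4B)
56..64  mtime  (8B, 8-aligned)
64..65  version  (1B, 1-aligned)
65..68  -- padding (3B)
68..72  signature  (4B, 4-aligned)
sizeof = 72, alignof = 8
array of 4: 4 × 72 = 288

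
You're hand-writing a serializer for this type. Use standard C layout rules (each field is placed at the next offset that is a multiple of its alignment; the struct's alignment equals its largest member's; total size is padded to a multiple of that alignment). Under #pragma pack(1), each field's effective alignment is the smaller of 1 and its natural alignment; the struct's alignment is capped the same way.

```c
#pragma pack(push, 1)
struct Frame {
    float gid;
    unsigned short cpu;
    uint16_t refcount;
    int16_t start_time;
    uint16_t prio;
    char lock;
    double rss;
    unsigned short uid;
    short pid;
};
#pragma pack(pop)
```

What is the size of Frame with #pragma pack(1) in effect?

25

@0: gid [4B, align 1] → 4
@4: cpu [2B, align 1] → 6
@6: refcount [2B, align 1] → 8
@8: start_time [2B, align 1] → 10
@10: prio [2B, align 1] → 12
@12: lock [1B, align 1] → 13
@13: rss [8B, align 1] → 21
@21: uid [2B, align 1] → 23
@23: pid [2B, align 1] → 25
size 25, align 1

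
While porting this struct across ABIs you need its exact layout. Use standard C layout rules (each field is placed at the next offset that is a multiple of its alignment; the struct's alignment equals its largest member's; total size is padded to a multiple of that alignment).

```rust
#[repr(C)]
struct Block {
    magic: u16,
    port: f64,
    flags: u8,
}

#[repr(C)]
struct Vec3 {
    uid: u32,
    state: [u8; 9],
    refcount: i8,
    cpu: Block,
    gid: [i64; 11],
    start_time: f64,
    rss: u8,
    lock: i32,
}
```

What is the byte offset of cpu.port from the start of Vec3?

24

Block: @0: magic [2B, align 2] → 2; +6 pad (align 8); @8: port [8B, align 8] → 16; @16: flags [1B, align 1] → 17; +7 tail pad (align 8); size 24, align 8
@0: uid [4B, align 4] → 4
@4: state [9B, align 1] → 13
@13: refcount [1B, align 1] → 14
+2 pad (align 8)
@16: cpu [24B, align 8] → 40
within Block: port at 8
16 + 8 = 24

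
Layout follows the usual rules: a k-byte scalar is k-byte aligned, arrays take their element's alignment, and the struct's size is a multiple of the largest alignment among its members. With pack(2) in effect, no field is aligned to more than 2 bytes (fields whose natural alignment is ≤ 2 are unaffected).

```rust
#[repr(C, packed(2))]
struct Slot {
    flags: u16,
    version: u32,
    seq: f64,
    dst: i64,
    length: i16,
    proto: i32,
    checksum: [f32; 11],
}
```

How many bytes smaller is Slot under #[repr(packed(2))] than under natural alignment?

8

natural layout:
  flags at 0 (size 2, align 2) → ends 2
  pad 2 to align 4 for version
  version at 4 (size 4, align 4) → ends 8
  seq at 8 (size 8, align 8) → ends 16
  dst at 16 (size 8, align 8) → ends 24
  length at 24 (size 2, align 2) → ends 26
  pad 2 to align 4 for proto
  proto at 28 (size 4, align 4) → ends 32
  checksum at 32 (size 44, align 4) → ends 76
  tail pad 4 to reach multiple of 8
  total 80 bytes, alignment 8
packed(2) layout:
  flags at 0 (size 2, align 2) → ends 2
  version at 2 (size 4, align 2) → ends 6
  seq at 6 (size 8, align 2) → ends 14
  dst at 14 (size 8, align 2) → ends 22
  length at 22 (size 2, align 2) → ends 24
  proto at 24 (size 4, align 2) → ends 28
  checksum at 28 (size 44, align 2) → ends 72
  total 72 bytes, alignment 2
80 − 72 = 8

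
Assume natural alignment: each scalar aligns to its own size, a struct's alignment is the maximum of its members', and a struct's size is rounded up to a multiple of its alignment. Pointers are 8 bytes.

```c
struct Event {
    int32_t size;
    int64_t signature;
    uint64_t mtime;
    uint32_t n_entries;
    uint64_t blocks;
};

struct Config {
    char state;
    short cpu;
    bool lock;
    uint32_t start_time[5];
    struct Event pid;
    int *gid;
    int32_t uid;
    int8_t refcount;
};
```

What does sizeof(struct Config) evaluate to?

Event: @0: size [4B, align 4] → 4; +4 pad (align 8); @8: signature [8B, align 8] → 16; @16: mtime [8B, align 8] → 24; @24: n_entries [4B, align 4] → 28; +4 pad (align 8); @32: blocks [8B, align 8] → 40; size 40, align 8
@0: state [1B, align 1] → 1
+1 pad (align 2)
@2: cpu [2B, align 2] → 4
@4: lock [1B, align 1] → 5
+3 pad (align 4)
@8: start_time [20B, align 4] → 28
+4 pad (align 8)
@32: pid [40B, align 8] → 72
@72: gid [8B, align 8] → 80
@80: uid [4B, align 4] → 84
@84: refcount [1B, align 1] → 85
+3 tail pad (align 8)
size 88, align 8

88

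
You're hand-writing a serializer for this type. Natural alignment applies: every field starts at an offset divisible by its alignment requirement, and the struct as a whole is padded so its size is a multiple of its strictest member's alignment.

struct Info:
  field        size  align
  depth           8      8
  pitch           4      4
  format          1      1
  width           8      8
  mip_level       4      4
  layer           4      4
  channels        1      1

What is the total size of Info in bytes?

40 bytes

@0: depth [8B, align 8] → 8
@8: pitch [4B, align 4] → 12
@12: format [1B, align 1] → 13
+3 pad (align 8)
@16: width [8B, align 8] → 24
@24: mip_level [4B, align 4] → 28
@28: layer [4B, align 4] → 32
@32: channels [1B, align 1] → 33
+7 tail pad (align 8)
size 40, align 8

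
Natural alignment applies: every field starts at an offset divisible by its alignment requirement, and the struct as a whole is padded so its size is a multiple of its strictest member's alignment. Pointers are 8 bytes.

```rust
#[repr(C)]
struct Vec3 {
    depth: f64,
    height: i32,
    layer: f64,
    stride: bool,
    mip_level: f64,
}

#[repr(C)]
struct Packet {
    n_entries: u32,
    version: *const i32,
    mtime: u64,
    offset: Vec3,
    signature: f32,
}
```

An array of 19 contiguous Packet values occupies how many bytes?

Vec3: depth at 0 (size 8, align 8) → ends 8; height at 8 (size 4, align 4) → ends 12; pad 4 to align 8 for layer; layer at 16 (size 8, align 8) → ends 24; stride at 24 (size 1, align 1) → ends 25; pad 7 to align 8 for mip_level; mip_level at 32 (size 8, align 8) → ends 40; total 40 bytes, alignment 8
n_entries at 0 (size 4, align 4) → ends 4
pad 4 to align 8 for version
version at 8 (size 8, align 8) → ends 16
mtime at 16 (size 8, align 8) → ends 24
offset at 24 (size 40, align 8) → ends 64
signature at 64 (size 4, align 4) → ends 68
tail pad 4 to reach multiple of 8
total 72 bytes, alignment 8
array of 19: 19 × 72 = 1368

1368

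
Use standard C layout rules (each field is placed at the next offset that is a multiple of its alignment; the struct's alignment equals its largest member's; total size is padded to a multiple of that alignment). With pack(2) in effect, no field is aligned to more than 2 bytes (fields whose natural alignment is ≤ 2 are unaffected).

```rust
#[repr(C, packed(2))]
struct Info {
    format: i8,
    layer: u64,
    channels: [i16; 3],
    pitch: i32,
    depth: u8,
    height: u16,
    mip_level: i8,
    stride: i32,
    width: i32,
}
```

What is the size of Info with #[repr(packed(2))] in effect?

0..1  format  (1B, 1-aligned)
1..2  -- padding (1B)
2..10  layer  (8B, 2-aligned)
10..16  channels  (6B, 2-aligned)
16..20  pitch  (4B, 2-aligned)
20..21  depth  (1B, 1-aligned)
21..22  -- padding (1B)
22..24  height  (2B, 2-aligned)
24..25  mip_level  (1B, 1-aligned)
25..26  -- padding (1B)
26..30  stride  (4B, 2-aligned)
30..34  width  (4B, 2-aligned)
sizeof = 34, alignof = 2

34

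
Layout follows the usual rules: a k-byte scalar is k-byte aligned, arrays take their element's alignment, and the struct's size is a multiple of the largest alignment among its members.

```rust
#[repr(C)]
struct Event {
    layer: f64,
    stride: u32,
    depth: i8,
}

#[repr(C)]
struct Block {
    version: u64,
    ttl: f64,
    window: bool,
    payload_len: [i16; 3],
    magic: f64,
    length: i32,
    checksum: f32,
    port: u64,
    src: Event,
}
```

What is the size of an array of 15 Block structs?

Event: layer at 0 (size 8, align 8) → ends 8; stride at 8 (size 4, align 4) → ends 12; depth at 12 (size 1, align 1) → ends 13; tail pad 3 to reach multiple of 8; total 16 bytes, alignment 8
version at 0 (size 8, align 8) → ends 8
ttl at 8 (size 8, align 8) → ends 16
window at 16 (size 1, align 1) → ends 17
pad 1 to align 2 for payload_len
payload_len at 18 (size 6, align 2) → ends 24
magic at 24 (size 8, align 8) → ends 32
length at 32 (size 4, align 4) → ends 36
checksum at 36 (size 4, align 4) → ends 40
port at 40 (size 8, align 8) → ends 48
src at 48 (size 16, align 8) → ends 64
total 64 bytes, alignment 8
array of 15: 15 × 64 = 960

960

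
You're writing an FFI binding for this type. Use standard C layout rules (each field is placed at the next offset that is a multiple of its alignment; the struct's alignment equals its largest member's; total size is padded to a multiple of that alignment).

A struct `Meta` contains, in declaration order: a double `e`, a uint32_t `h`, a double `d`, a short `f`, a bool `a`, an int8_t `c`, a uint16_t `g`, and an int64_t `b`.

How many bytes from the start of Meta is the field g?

28

e at 0 (size 8, align 8) → ends 8
h at 8 (size 4, align 4) → ends 12
pad 4 to align 8 for d
d at 16 (size 8, align 8) → ends 24
f at 24 (size 2, align 2) → ends 26
a at 26 (size 1, align 1) → ends 27
c at 27 (size 1, align 1) → ends 28
g at 28 (size 2, align 2) → ends 30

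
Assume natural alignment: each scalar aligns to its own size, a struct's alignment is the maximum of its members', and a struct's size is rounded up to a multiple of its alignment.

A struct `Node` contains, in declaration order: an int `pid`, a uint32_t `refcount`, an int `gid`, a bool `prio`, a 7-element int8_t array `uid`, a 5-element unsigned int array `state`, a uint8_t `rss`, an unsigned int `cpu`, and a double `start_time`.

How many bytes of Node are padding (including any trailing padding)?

@0: pid [4B, align 4] → 4
@4: refcount [4B, align 4] → 8
@8: gid [4B, align 4] → 12
@12: prio [1B, align 1] → 13
@13: uid [7B, align 1] → 20
@20: state [20B, align 4] → 40
@40: rss [1B, align 1] → 41
+3 pad (align 4)
@44: cpu [4B, align 4] → 48
@48: start_time [8B, align 8] → 56
size 56, align 8
data bytes 53, size 56 → padding 3

3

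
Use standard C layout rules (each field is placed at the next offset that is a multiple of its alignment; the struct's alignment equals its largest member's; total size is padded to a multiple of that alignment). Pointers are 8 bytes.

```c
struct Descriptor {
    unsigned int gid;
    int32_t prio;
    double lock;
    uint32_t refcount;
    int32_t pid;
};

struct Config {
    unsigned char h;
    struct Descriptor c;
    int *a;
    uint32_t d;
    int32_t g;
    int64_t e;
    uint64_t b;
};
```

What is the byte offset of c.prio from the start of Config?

12

Descriptor: 0..4  gid  (4B, 4-aligned); 4..8  prio  (4B, 4-aligned); 8..16  lock  (8B, 8-aligned); 16..20  refcount  (4B, 4-aligned); 20..24  pid  (4B, 4-aligned); sizeof = 24, alignof = 8
0..1  h  (1B, 1-aligned)
1..8  -- padding (7B)
8..32  c  (24B, 8-aligned)
within Descriptor: prio at 4
8 + 4 = 12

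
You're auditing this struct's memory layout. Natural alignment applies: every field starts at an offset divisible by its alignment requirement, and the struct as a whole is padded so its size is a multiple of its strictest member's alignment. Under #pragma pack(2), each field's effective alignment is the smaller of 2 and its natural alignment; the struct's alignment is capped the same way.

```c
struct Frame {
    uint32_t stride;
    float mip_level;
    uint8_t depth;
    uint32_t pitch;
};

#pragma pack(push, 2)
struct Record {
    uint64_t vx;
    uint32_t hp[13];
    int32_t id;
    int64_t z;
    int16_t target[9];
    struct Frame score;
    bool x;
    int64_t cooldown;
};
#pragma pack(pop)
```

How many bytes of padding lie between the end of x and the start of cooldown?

1

Frame: 0..4  stride  (4B, 4-aligned); 4..8  mip_level  (4B, 4-aligned); 8..9  depth  (1B, 1-aligned); 9..12  -- padding (3B); 12..16  pitch  (4B, 4-aligned); sizeof = 16, alignof = 4
0..8  vx  (8B, 2-aligned)
8..60  hp  (52B, 2-aligned)
60..64  id  (4B, 2-aligned)
64..72  z  (8B, 2-aligned)
72..90  target  (18B, 2-aligned)
90..106  score  (16B, 2-aligned)
106..107  x  (1B, 1-aligned)
107..108  -- padding (1B)
108..116  cooldown  (8B, 2-aligned)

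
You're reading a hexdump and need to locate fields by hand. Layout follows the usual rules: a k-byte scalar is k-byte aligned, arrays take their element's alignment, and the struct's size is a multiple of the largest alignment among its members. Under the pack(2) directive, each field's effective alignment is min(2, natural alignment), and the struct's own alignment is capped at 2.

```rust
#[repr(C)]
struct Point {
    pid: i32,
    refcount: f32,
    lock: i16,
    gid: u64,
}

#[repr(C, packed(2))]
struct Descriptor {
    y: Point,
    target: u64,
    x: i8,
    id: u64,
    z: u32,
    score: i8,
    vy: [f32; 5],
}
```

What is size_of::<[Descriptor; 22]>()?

Point: pid at 0 (size 4, align 4) → ends 4; refcount at 4 (size 4, align 4) → ends 8; lock at 8 (size 2, align 2) → ends 10; pad 6 to align 8 for gid; gid at 16 (size 8, align 8) → ends 24; total 24 bytes, alignment 8
y at 0 (size 24, align 2) → ends 24
target at 24 (size 8, align 2) → ends 32
x at 32 (size 1, align 1) → ends 33
pad 1 to align 2 for id
id at 34 (size 8, align 2) → ends 42
z at 42 (size 4, align 2) → ends 46
score at 46 (size 1, align 1) → ends 47
pad 1 to align 2 for vy
vy at 48 (size 20, align 2) → ends 68
total 68 bytes, alignment 2
array of 22: 22 × 68 = 1496

1496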